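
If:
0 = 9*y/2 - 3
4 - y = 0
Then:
No Solution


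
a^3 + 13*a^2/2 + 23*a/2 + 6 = (a + 1)*(a + 3/2)*(a + 4)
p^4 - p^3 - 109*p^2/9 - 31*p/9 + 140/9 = (p - 4)*(p - 1)*(p + 5/3)*(p + 7/3)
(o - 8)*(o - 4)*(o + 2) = o^3 - 10*o^2 + 8*o + 64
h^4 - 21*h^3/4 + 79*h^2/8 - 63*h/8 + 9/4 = (h - 2)*(h - 3/2)*(h - 1)*(h - 3/4)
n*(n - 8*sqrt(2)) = n^2 - 8*sqrt(2)*n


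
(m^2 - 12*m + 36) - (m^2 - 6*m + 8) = 28 - 6*m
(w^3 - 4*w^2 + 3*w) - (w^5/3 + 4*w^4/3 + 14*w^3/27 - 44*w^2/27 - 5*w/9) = -w^5/3 - 4*w^4/3 + 13*w^3/27 - 64*w^2/27 + 32*w/9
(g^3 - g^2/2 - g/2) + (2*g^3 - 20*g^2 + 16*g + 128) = 3*g^3 - 41*g^2/2 + 31*g/2 + 128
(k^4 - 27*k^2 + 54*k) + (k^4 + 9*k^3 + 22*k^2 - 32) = 2*k^4 + 9*k^3 - 5*k^2 + 54*k - 32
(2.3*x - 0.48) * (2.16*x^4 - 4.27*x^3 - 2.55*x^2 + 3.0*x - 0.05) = 4.968*x^5 - 10.8578*x^4 - 3.8154*x^3 + 8.124*x^2 - 1.555*x + 0.024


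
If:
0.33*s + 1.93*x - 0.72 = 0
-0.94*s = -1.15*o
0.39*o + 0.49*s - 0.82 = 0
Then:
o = 0.83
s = 1.01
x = 0.20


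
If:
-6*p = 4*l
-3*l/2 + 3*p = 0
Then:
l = 0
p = 0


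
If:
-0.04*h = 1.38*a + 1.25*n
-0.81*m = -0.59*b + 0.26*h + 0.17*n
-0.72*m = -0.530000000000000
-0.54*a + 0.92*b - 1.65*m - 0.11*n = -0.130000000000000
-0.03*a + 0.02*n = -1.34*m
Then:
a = 18.53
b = 9.48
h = 33.30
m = 0.74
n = -21.52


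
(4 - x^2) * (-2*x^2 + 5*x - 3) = 2*x^4 - 5*x^3 - 5*x^2 + 20*x - 12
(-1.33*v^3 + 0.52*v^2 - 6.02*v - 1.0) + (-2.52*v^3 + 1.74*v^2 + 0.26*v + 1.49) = -3.85*v^3 + 2.26*v^2 - 5.76*v + 0.49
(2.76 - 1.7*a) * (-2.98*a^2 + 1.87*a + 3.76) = 5.066*a^3 - 11.4038*a^2 - 1.2308*a + 10.3776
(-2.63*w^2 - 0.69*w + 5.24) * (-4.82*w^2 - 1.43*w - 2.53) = 12.6766*w^4 + 7.0867*w^3 - 17.6162*w^2 - 5.7475*w - 13.2572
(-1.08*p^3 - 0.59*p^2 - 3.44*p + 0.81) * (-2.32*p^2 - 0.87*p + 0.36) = 2.5056*p^5 + 2.3084*p^4 + 8.1053*p^3 + 0.9012*p^2 - 1.9431*p + 0.2916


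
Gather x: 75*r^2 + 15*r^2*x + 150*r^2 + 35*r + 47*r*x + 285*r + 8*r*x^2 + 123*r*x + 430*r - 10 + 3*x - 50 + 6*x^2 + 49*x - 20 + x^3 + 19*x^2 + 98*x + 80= 225*r^2 + 750*r + x^3 + x^2*(8*r + 25) + x*(15*r^2 + 170*r + 150)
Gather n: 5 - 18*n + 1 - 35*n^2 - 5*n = -35*n^2 - 23*n + 6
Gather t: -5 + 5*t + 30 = 5*t + 25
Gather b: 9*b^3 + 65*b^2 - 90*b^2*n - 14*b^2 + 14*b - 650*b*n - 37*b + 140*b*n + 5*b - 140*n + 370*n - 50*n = 9*b^3 + b^2*(51 - 90*n) + b*(-510*n - 18) + 180*n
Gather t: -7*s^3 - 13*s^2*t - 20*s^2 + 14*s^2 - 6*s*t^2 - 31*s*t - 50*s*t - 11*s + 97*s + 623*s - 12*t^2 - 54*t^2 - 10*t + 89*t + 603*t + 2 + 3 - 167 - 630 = -7*s^3 - 6*s^2 + 709*s + t^2*(-6*s - 66) + t*(-13*s^2 - 81*s + 682) - 792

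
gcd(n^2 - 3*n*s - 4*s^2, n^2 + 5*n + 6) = 1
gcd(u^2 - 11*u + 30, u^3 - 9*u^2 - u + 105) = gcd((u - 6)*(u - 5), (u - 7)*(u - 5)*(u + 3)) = u - 5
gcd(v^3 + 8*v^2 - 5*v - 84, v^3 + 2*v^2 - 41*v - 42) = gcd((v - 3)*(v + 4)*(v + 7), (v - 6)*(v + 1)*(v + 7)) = v + 7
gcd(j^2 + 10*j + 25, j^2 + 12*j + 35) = j + 5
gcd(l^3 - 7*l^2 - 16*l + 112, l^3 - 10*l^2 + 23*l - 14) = l - 7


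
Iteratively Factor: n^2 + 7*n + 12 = (n + 3)*(n + 4)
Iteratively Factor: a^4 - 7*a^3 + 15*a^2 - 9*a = (a - 3)*(a^3 - 4*a^2 + 3*a) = (a - 3)*(a - 1)*(a^2 - 3*a) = (a - 3)^2*(a - 1)*(a)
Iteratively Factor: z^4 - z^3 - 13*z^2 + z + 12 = (z - 4)*(z^3 + 3*z^2 - z - 3) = (z - 4)*(z + 1)*(z^2 + 2*z - 3) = (z - 4)*(z + 1)*(z + 3)*(z - 1)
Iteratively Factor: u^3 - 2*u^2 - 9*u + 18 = (u + 3)*(u^2 - 5*u + 6) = (u - 3)*(u + 3)*(u - 2)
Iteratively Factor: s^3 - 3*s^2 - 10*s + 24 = (s - 2)*(s^2 - s - 12) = (s - 4)*(s - 2)*(s + 3)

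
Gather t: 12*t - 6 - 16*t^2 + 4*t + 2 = -16*t^2 + 16*t - 4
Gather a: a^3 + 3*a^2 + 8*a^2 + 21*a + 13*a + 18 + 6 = a^3 + 11*a^2 + 34*a + 24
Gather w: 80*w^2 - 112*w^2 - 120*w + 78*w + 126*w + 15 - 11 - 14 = -32*w^2 + 84*w - 10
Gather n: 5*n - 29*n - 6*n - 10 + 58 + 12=60 - 30*n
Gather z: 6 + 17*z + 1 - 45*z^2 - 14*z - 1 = -45*z^2 + 3*z + 6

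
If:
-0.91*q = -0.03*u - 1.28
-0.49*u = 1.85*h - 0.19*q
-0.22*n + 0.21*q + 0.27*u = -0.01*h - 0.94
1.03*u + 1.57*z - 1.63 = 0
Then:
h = 0.398565171380705*z - 0.269336016908832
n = 7.59513066309183 - 1.90054726171231*z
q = 1.45876453643444 - 0.0502507201536328*z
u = 1.58252427184466 - 1.52427184466019*z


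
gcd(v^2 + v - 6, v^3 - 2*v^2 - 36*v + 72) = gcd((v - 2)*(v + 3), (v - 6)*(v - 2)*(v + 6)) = v - 2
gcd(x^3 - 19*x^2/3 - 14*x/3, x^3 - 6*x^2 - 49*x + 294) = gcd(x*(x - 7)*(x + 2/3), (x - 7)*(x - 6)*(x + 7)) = x - 7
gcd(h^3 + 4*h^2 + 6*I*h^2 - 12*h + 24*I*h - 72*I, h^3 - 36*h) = h + 6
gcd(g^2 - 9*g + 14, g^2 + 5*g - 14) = g - 2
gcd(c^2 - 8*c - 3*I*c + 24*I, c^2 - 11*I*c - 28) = 1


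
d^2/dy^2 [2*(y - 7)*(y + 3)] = 4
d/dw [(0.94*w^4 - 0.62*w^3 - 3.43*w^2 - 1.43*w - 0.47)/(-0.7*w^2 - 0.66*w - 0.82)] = (-1.316*w^5 - 1.4272*w^4 - 2.2648*w^3 + 2.788*w^2 + 4.9672*w + 0.8624)/(0.49*w^4 + 0.924*w^3 + 1.5836*w^2 + 1.0824*w + 0.6724)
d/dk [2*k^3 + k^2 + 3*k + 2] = 6*k^2 + 2*k + 3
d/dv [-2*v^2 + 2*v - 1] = 2 - 4*v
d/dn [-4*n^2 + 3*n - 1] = 3 - 8*n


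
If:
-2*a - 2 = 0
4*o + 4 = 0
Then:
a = -1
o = -1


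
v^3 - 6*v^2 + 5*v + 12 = (v - 4)*(v - 3)*(v + 1)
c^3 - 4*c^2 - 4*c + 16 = (c - 4)*(c - 2)*(c + 2)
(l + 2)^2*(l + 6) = l^3 + 10*l^2 + 28*l + 24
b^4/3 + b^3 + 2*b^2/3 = b^2*(b/3 + 1/3)*(b + 2)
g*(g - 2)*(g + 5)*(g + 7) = g^4 + 10*g^3 + 11*g^2 - 70*g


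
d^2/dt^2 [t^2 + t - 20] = 2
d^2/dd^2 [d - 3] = 0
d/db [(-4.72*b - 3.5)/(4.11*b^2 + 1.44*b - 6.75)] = (19.3992*b^2 + 28.77*b + 36.9)/(16.8921*b^4 + 11.8368*b^3 - 53.4114*b^2 - 19.44*b + 45.5625)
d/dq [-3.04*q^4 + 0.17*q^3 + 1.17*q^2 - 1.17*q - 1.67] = -12.16*q^3 + 0.51*q^2 + 2.34*q - 1.17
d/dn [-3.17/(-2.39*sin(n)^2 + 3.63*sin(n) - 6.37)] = (11.5071 - 15.1526*sin(n))*cos(n)/(2.39*sin(n)^2 - 3.63*sin(n) + 6.37)^2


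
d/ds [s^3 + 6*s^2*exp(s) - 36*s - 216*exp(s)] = 6*s^2*exp(s) + 3*s^2 + 12*s*exp(s) - 216*exp(s) - 36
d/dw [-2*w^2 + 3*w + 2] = 3 - 4*w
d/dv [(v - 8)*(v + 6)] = 2*v - 2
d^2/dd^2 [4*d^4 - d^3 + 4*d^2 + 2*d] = 48*d^2 - 6*d + 8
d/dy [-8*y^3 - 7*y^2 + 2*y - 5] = -24*y^2 - 14*y + 2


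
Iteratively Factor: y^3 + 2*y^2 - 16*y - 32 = (y + 2)*(y^2 - 16) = (y - 4)*(y + 2)*(y + 4)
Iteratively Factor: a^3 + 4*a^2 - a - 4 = (a + 1)*(a^2 + 3*a - 4) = (a + 1)*(a + 4)*(a - 1)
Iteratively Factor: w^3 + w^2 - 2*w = (w)*(w^2 + w - 2) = w*(w - 1)*(w + 2)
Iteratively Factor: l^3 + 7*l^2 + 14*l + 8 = (l + 4)*(l^2 + 3*l + 2) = (l + 2)*(l + 4)*(l + 1)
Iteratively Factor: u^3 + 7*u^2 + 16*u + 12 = (u + 3)*(u^2 + 4*u + 4) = (u + 2)*(u + 3)*(u + 2)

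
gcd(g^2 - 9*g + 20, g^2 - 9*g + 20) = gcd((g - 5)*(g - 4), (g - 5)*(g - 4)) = g^2 - 9*g + 20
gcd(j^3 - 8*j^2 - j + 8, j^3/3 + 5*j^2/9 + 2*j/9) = j + 1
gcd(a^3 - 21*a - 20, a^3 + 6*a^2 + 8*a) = a + 4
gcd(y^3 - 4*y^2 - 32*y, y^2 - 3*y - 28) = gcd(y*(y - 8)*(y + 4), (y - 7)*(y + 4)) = y + 4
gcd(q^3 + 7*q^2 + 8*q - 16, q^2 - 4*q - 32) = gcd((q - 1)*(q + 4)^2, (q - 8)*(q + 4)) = q + 4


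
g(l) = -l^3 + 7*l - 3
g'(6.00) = -101.00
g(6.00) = -177.00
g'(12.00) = -425.00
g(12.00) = -1647.00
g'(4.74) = -60.40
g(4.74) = -76.32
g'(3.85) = -37.47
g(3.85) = -33.12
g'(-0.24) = 6.83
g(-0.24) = -4.67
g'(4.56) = -55.38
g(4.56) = -65.90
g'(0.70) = 5.53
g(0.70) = 1.56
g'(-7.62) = -167.19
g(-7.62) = 386.11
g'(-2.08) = -5.98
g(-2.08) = -8.56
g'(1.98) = -4.76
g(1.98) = 3.10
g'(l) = 7 - 3*l^2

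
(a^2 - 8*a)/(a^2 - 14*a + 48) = a/(a - 6)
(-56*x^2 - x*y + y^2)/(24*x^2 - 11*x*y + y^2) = (-7*x - y)/(3*x - y)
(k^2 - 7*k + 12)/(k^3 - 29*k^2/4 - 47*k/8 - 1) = 8*(-k^2 + 7*k - 12)/(-8*k^3 + 58*k^2 + 47*k + 8)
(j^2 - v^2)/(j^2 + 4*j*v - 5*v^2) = (j + v)/(j + 5*v)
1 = 1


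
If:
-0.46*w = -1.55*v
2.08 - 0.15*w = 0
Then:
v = 4.12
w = 13.87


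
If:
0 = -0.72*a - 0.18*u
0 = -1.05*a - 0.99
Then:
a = -0.94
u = 3.77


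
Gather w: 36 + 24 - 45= 15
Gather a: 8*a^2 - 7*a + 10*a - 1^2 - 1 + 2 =8*a^2 + 3*a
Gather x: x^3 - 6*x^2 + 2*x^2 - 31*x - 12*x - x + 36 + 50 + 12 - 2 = x^3 - 4*x^2 - 44*x + 96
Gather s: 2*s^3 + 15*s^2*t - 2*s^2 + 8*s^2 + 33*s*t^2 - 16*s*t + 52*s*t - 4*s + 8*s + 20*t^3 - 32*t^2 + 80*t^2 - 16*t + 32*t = 2*s^3 + s^2*(15*t + 6) + s*(33*t^2 + 36*t + 4) + 20*t^3 + 48*t^2 + 16*t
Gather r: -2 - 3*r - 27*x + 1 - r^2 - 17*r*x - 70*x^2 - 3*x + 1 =-r^2 + r*(-17*x - 3) - 70*x^2 - 30*x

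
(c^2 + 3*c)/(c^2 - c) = (c + 3)/(c - 1)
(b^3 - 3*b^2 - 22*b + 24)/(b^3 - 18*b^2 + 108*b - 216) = (b^2 + 3*b - 4)/(b^2 - 12*b + 36)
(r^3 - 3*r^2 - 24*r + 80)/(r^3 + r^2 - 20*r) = (r - 4)/r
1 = 1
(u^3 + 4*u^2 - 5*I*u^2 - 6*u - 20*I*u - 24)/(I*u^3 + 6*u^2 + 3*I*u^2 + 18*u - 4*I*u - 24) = (-I*u^2 - 5*u + 6*I)/(u^2 - u*(1 + 6*I) + 6*I)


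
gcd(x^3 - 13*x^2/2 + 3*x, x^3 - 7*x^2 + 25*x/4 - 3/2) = x^2 - 13*x/2 + 3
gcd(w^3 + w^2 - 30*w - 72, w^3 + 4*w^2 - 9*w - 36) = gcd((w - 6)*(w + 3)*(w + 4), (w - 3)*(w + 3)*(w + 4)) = w^2 + 7*w + 12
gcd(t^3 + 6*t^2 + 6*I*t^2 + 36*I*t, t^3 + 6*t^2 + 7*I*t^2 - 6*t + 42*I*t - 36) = t^2 + t*(6 + 6*I) + 36*I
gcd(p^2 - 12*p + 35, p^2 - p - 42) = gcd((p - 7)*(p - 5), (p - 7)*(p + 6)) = p - 7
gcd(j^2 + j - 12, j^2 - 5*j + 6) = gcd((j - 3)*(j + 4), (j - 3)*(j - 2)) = j - 3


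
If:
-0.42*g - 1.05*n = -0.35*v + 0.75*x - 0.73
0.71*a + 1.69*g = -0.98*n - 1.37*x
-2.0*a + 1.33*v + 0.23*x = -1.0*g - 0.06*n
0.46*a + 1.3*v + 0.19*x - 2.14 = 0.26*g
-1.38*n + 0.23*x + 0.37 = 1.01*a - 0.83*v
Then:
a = 0.20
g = -1.41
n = 0.97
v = 1.16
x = 0.94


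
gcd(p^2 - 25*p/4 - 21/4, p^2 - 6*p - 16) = 1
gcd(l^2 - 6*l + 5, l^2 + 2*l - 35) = l - 5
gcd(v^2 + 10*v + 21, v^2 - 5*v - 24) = v + 3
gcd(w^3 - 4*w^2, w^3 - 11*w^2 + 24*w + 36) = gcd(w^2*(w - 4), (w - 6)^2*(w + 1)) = 1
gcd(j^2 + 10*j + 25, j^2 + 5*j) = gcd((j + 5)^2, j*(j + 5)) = j + 5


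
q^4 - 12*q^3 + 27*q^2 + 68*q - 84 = (q - 7)*(q - 6)*(q - 1)*(q + 2)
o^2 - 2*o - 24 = (o - 6)*(o + 4)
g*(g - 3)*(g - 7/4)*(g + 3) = g^4 - 7*g^3/4 - 9*g^2 + 63*g/4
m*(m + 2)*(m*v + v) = m^3*v + 3*m^2*v + 2*m*v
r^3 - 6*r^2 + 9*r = r*(r - 3)^2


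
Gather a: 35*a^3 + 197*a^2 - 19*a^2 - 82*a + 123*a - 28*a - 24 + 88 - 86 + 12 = 35*a^3 + 178*a^2 + 13*a - 10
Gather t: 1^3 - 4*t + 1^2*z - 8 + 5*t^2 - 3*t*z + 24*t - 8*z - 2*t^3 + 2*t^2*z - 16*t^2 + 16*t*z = -2*t^3 + t^2*(2*z - 11) + t*(13*z + 20) - 7*z - 7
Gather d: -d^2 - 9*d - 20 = -d^2 - 9*d - 20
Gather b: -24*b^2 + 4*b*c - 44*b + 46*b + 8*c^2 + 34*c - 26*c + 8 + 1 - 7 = -24*b^2 + b*(4*c + 2) + 8*c^2 + 8*c + 2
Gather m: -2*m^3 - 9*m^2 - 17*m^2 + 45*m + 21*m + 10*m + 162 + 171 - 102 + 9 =-2*m^3 - 26*m^2 + 76*m + 240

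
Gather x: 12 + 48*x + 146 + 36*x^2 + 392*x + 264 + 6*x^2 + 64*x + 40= 42*x^2 + 504*x + 462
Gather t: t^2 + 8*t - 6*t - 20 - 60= t^2 + 2*t - 80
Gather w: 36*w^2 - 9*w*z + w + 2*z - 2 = 36*w^2 + w*(1 - 9*z) + 2*z - 2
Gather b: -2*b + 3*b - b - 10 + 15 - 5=0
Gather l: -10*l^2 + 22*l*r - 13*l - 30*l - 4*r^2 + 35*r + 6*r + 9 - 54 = -10*l^2 + l*(22*r - 43) - 4*r^2 + 41*r - 45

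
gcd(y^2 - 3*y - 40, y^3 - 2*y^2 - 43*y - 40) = y^2 - 3*y - 40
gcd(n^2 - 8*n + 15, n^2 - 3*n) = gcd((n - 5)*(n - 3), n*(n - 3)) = n - 3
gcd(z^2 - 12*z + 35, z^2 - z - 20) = z - 5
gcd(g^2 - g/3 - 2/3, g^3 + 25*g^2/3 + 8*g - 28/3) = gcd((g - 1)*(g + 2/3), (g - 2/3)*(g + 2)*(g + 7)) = 1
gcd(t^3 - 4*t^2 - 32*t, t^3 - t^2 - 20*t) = t^2 + 4*t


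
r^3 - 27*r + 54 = (r - 3)^2*(r + 6)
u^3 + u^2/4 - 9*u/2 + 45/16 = (u - 3/2)*(u - 3/4)*(u + 5/2)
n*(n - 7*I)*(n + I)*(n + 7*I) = n^4 + I*n^3 + 49*n^2 + 49*I*n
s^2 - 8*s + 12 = (s - 6)*(s - 2)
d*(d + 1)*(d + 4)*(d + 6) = d^4 + 11*d^3 + 34*d^2 + 24*d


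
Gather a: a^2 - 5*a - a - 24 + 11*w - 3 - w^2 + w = a^2 - 6*a - w^2 + 12*w - 27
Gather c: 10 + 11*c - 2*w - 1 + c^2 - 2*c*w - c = c^2 + c*(10 - 2*w) - 2*w + 9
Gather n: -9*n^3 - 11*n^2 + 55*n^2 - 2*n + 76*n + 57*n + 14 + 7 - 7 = -9*n^3 + 44*n^2 + 131*n + 14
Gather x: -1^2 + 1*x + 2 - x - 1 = 0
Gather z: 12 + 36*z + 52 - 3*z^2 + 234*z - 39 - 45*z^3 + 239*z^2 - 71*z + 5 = -45*z^3 + 236*z^2 + 199*z + 30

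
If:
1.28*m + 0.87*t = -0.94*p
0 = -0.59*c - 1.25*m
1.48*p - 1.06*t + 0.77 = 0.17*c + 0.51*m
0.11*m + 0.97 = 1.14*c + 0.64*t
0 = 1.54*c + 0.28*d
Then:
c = 0.53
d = -2.89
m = -0.25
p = -0.16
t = 0.54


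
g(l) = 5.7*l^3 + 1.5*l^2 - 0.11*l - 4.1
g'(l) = 17.1*l^2 + 3.0*l - 0.11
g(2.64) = 110.94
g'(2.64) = 126.99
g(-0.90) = -6.94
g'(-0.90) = 11.04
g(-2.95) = -137.05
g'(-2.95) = 139.85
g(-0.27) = -4.07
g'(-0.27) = 0.33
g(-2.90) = -130.18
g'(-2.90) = 135.00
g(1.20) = 7.78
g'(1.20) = 28.11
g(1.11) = 5.42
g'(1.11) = 24.29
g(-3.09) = -157.61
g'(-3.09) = 153.89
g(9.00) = 4271.71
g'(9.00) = 1411.99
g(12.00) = 10060.18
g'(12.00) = 2498.29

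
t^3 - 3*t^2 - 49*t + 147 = (t - 7)*(t - 3)*(t + 7)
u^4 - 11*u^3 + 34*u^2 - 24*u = u*(u - 6)*(u - 4)*(u - 1)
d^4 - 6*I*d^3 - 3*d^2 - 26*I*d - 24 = (d - 4*I)*(d - 3*I)*(d - I)*(d + 2*I)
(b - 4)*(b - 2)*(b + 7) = b^3 + b^2 - 34*b + 56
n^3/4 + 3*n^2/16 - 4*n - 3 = (n/4 + 1)*(n - 4)*(n + 3/4)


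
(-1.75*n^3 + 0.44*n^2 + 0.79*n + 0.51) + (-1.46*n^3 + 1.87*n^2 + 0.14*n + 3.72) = -3.21*n^3 + 2.31*n^2 + 0.93*n + 4.23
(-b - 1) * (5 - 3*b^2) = 3*b^3 + 3*b^2 - 5*b - 5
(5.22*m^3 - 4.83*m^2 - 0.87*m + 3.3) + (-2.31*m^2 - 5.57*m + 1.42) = 5.22*m^3 - 7.14*m^2 - 6.44*m + 4.72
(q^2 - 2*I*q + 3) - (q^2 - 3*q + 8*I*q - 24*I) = 3*q - 10*I*q + 3 + 24*I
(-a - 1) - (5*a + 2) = -6*a - 3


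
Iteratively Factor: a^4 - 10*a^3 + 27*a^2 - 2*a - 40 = (a - 4)*(a^3 - 6*a^2 + 3*a + 10) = (a - 4)*(a - 2)*(a^2 - 4*a - 5) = (a - 5)*(a - 4)*(a - 2)*(a + 1)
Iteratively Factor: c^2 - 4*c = (c - 4)*(c)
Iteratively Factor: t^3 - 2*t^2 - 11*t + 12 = (t - 1)*(t^2 - t - 12) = (t - 4)*(t - 1)*(t + 3)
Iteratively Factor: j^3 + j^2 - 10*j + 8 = (j + 4)*(j^2 - 3*j + 2) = (j - 1)*(j + 4)*(j - 2)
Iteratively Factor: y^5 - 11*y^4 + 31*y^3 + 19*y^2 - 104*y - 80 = (y - 4)*(y^4 - 7*y^3 + 3*y^2 + 31*y + 20) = (y - 5)*(y - 4)*(y^3 - 2*y^2 - 7*y - 4) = (y - 5)*(y - 4)*(y + 1)*(y^2 - 3*y - 4) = (y - 5)*(y - 4)^2*(y + 1)*(y + 1)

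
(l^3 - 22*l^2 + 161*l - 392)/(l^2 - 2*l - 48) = (l^2 - 14*l + 49)/(l + 6)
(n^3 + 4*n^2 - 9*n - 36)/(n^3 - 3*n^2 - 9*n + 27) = (n + 4)/(n - 3)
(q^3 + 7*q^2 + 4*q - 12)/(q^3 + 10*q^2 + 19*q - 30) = (q + 2)/(q + 5)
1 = 1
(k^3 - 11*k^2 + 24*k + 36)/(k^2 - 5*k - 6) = k - 6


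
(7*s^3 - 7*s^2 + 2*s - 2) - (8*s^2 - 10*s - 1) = 7*s^3 - 15*s^2 + 12*s - 1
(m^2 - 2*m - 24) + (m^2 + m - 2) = 2*m^2 - m - 26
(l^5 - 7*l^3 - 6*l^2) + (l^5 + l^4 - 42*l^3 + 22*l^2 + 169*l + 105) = 2*l^5 + l^4 - 49*l^3 + 16*l^2 + 169*l + 105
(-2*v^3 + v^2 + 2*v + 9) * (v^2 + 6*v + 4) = -2*v^5 - 11*v^4 + 25*v^2 + 62*v + 36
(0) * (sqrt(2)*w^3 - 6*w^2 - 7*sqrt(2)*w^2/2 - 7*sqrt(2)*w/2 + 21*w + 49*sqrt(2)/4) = 0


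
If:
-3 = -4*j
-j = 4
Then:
No Solution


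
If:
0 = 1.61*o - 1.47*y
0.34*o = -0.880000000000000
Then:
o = -2.59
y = -2.83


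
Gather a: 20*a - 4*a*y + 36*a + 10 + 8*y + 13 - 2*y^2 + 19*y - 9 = a*(56 - 4*y) - 2*y^2 + 27*y + 14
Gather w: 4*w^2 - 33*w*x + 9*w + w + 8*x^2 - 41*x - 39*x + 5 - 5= 4*w^2 + w*(10 - 33*x) + 8*x^2 - 80*x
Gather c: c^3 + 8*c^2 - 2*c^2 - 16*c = c^3 + 6*c^2 - 16*c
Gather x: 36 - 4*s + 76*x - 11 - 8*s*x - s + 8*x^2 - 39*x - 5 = -5*s + 8*x^2 + x*(37 - 8*s) + 20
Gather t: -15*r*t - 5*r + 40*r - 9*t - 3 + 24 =35*r + t*(-15*r - 9) + 21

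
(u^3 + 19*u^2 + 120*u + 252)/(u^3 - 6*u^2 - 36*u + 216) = (u^2 + 13*u + 42)/(u^2 - 12*u + 36)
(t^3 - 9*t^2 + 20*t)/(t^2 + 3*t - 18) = t*(t^2 - 9*t + 20)/(t^2 + 3*t - 18)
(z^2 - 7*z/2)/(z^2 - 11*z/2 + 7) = z/(z - 2)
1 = 1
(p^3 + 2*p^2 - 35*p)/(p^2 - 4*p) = (p^2 + 2*p - 35)/(p - 4)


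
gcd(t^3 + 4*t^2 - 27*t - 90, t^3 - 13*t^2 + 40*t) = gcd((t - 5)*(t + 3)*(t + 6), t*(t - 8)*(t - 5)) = t - 5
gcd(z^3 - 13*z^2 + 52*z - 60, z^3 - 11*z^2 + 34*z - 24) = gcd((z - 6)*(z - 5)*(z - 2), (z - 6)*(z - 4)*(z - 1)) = z - 6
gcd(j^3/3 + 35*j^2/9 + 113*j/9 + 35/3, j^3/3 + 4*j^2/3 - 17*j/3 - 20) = j + 3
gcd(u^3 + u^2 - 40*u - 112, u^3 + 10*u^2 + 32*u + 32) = u^2 + 8*u + 16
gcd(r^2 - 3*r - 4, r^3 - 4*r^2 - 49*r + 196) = r - 4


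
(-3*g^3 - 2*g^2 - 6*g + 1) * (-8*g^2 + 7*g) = 24*g^5 - 5*g^4 + 34*g^3 - 50*g^2 + 7*g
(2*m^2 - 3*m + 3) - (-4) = 2*m^2 - 3*m + 7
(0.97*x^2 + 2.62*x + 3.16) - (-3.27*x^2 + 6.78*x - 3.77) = 4.24*x^2 - 4.16*x + 6.93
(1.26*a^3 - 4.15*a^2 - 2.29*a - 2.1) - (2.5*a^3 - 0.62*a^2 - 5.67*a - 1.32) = -1.24*a^3 - 3.53*a^2 + 3.38*a - 0.78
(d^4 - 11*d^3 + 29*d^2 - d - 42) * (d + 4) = d^5 - 7*d^4 - 15*d^3 + 115*d^2 - 46*d - 168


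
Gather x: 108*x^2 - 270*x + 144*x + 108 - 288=108*x^2 - 126*x - 180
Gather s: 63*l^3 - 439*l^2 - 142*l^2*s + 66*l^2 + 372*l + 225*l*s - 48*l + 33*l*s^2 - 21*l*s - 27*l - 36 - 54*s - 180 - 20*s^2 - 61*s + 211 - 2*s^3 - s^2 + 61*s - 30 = 63*l^3 - 373*l^2 + 297*l - 2*s^3 + s^2*(33*l - 21) + s*(-142*l^2 + 204*l - 54) - 35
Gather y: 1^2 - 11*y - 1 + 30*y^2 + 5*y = 30*y^2 - 6*y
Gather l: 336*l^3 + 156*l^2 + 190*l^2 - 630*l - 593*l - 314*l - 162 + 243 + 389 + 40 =336*l^3 + 346*l^2 - 1537*l + 510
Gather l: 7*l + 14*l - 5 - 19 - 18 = 21*l - 42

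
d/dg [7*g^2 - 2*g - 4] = 14*g - 2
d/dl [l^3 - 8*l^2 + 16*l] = 3*l^2 - 16*l + 16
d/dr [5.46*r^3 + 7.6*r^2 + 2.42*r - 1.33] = 16.38*r^2 + 15.2*r + 2.42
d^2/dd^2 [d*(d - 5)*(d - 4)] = 6*d - 18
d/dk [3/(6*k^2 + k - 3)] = 3*(-12*k - 1)/(6*k^2 + k - 3)^2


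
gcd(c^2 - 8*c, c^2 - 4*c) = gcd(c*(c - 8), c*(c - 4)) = c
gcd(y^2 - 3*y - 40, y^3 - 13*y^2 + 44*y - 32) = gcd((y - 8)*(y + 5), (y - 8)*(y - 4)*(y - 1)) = y - 8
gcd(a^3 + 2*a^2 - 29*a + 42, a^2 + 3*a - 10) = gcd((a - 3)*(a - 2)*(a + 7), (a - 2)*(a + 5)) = a - 2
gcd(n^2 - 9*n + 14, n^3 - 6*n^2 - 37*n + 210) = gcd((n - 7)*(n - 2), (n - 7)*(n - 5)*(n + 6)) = n - 7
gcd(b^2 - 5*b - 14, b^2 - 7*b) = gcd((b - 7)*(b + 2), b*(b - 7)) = b - 7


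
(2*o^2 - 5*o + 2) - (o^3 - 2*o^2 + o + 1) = -o^3 + 4*o^2 - 6*o + 1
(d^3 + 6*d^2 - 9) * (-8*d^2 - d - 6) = -8*d^5 - 49*d^4 - 12*d^3 + 36*d^2 + 9*d + 54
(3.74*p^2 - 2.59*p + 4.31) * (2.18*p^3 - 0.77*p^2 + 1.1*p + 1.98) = 8.1532*p^5 - 8.526*p^4 + 15.5041*p^3 + 1.2375*p^2 - 0.3872*p + 8.5338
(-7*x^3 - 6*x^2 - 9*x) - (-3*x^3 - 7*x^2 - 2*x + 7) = -4*x^3 + x^2 - 7*x - 7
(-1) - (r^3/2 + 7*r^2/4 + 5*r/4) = -r^3/2 - 7*r^2/4 - 5*r/4 - 1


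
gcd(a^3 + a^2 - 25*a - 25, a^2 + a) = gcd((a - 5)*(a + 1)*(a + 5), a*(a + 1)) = a + 1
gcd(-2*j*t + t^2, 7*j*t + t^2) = t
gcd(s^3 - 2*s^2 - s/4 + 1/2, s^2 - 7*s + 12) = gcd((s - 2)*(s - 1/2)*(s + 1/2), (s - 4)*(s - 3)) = 1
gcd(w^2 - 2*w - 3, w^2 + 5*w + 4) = w + 1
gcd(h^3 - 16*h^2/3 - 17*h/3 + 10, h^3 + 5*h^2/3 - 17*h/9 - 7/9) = h - 1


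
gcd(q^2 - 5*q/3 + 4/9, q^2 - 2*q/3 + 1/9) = q - 1/3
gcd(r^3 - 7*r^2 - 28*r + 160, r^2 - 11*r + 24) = r - 8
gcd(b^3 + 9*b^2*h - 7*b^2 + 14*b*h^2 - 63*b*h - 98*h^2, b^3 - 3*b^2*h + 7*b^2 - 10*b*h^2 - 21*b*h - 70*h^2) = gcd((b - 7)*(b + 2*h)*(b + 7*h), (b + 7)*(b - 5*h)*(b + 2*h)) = b + 2*h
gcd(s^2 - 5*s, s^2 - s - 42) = 1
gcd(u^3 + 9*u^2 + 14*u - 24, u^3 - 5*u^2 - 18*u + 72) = u + 4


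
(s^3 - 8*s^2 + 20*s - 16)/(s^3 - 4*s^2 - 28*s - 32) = (-s^3 + 8*s^2 - 20*s + 16)/(-s^3 + 4*s^2 + 28*s + 32)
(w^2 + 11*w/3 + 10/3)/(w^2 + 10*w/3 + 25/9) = 3*(w + 2)/(3*w + 5)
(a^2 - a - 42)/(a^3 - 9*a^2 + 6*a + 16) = (a^2 - a - 42)/(a^3 - 9*a^2 + 6*a + 16)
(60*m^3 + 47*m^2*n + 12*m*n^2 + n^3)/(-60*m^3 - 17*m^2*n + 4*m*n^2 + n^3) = (-4*m - n)/(4*m - n)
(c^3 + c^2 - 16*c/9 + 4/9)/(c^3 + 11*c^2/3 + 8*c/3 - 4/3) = (c - 2/3)/(c + 2)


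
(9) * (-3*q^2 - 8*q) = -27*q^2 - 72*q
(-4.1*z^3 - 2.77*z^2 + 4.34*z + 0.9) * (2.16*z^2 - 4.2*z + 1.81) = -8.856*z^5 + 11.2368*z^4 + 13.5874*z^3 - 21.2977*z^2 + 4.0754*z + 1.629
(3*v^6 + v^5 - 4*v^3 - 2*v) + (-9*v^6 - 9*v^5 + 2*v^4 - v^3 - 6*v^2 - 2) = -6*v^6 - 8*v^5 + 2*v^4 - 5*v^3 - 6*v^2 - 2*v - 2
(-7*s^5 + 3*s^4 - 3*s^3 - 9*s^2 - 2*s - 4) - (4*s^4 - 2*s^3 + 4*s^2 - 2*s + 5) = -7*s^5 - s^4 - s^3 - 13*s^2 - 9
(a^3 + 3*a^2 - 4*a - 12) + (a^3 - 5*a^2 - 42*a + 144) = 2*a^3 - 2*a^2 - 46*a + 132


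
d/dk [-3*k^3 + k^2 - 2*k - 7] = -9*k^2 + 2*k - 2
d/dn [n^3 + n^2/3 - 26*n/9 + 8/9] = 3*n^2 + 2*n/3 - 26/9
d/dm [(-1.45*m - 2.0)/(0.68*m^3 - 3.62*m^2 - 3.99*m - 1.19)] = (1.972*m^3 - 1.169*m^2 - 14.48*m - 6.2545)/(0.4624*m^6 - 4.9232*m^5 + 7.678*m^4 + 27.2692*m^3 + 24.5357*m^2 + 9.4962*m + 1.4161)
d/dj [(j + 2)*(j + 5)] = 2*j + 7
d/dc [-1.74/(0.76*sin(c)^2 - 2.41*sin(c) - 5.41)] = (2.6448*sin(c) - 4.1934)*cos(c)/(-0.76*sin(c)^2 + 2.41*sin(c) + 5.41)^2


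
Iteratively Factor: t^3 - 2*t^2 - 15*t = (t + 3)*(t^2 - 5*t) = t*(t + 3)*(t - 5)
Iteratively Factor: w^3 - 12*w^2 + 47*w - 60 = (w - 4)*(w^2 - 8*w + 15) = (w - 5)*(w - 4)*(w - 3)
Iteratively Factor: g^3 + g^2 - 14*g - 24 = (g - 4)*(g^2 + 5*g + 6) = (g - 4)*(g + 3)*(g + 2)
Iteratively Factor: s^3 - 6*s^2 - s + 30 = (s - 3)*(s^2 - 3*s - 10) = (s - 5)*(s - 3)*(s + 2)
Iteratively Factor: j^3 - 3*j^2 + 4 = (j - 2)*(j^2 - j - 2) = (j - 2)*(j + 1)*(j - 2)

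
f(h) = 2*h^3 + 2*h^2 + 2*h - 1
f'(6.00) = 242.00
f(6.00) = 515.00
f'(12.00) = 914.00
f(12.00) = 3767.00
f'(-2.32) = 25.01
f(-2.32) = -19.85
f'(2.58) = 52.26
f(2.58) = 51.82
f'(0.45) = 5.02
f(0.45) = 0.49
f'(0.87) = 10.02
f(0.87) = 3.57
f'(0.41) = 4.65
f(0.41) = 0.29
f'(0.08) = 2.36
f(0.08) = -0.83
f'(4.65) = 150.34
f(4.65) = 252.63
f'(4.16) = 122.47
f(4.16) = 185.91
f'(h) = 6*h^2 + 4*h + 2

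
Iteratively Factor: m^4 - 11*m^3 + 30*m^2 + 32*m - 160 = (m + 2)*(m^3 - 13*m^2 + 56*m - 80) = (m - 5)*(m + 2)*(m^2 - 8*m + 16) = (m - 5)*(m - 4)*(m + 2)*(m - 4)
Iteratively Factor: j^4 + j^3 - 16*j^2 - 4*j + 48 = (j - 3)*(j^3 + 4*j^2 - 4*j - 16) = (j - 3)*(j - 2)*(j^2 + 6*j + 8) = (j - 3)*(j - 2)*(j + 4)*(j + 2)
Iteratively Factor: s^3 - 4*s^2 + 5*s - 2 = (s - 1)*(s^2 - 3*s + 2) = (s - 2)*(s - 1)*(s - 1)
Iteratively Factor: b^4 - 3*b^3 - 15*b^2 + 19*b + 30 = (b + 1)*(b^3 - 4*b^2 - 11*b + 30) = (b - 2)*(b + 1)*(b^2 - 2*b - 15) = (b - 2)*(b + 1)*(b + 3)*(b - 5)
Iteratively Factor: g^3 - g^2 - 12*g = (g + 3)*(g^2 - 4*g) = (g - 4)*(g + 3)*(g)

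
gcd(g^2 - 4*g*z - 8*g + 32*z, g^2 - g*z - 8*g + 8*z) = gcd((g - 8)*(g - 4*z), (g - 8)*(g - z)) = g - 8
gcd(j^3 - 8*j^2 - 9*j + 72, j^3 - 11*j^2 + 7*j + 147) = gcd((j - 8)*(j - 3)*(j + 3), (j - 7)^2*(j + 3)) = j + 3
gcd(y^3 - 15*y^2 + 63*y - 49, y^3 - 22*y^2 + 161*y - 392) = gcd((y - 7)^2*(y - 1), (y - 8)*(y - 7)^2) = y^2 - 14*y + 49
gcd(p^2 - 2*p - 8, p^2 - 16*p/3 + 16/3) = p - 4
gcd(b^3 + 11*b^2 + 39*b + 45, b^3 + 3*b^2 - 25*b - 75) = b^2 + 8*b + 15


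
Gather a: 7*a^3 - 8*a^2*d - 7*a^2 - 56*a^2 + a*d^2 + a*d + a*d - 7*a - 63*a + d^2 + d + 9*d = 7*a^3 + a^2*(-8*d - 63) + a*(d^2 + 2*d - 70) + d^2 + 10*d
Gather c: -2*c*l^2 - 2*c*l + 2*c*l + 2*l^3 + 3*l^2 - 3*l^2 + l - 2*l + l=-2*c*l^2 + 2*l^3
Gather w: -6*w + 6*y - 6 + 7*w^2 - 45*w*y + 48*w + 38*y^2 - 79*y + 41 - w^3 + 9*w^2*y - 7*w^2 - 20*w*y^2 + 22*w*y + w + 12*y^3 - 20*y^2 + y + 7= -w^3 + 9*w^2*y + w*(-20*y^2 - 23*y + 43) + 12*y^3 + 18*y^2 - 72*y + 42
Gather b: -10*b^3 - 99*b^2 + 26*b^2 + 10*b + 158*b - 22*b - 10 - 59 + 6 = -10*b^3 - 73*b^2 + 146*b - 63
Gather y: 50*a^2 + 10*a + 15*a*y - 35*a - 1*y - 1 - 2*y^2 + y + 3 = 50*a^2 + 15*a*y - 25*a - 2*y^2 + 2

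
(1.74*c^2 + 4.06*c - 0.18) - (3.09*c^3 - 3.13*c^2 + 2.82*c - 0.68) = -3.09*c^3 + 4.87*c^2 + 1.24*c + 0.5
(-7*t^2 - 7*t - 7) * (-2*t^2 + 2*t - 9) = 14*t^4 + 63*t^2 + 49*t + 63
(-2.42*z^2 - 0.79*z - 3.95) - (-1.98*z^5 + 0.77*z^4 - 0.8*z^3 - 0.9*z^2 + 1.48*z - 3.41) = 1.98*z^5 - 0.77*z^4 + 0.8*z^3 - 1.52*z^2 - 2.27*z - 0.54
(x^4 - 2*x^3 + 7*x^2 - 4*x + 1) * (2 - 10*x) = -10*x^5 + 22*x^4 - 74*x^3 + 54*x^2 - 18*x + 2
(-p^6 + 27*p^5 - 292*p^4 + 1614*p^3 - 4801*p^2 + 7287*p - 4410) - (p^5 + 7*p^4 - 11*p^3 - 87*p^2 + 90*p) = -p^6 + 26*p^5 - 299*p^4 + 1625*p^3 - 4714*p^2 + 7197*p - 4410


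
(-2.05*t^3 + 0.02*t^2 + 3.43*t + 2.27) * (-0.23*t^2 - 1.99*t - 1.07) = 0.4715*t^5 + 4.0749*t^4 + 1.3648*t^3 - 7.3692*t^2 - 8.1874*t - 2.4289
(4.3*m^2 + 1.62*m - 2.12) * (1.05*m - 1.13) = 4.515*m^3 - 3.158*m^2 - 4.0566*m + 2.3956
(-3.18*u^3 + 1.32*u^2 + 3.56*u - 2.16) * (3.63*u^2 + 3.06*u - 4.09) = -11.5434*u^5 - 4.9392*u^4 + 29.9682*u^3 - 2.346*u^2 - 21.17*u + 8.8344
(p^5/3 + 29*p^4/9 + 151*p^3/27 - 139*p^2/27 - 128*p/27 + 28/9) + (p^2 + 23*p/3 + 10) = p^5/3 + 29*p^4/9 + 151*p^3/27 - 112*p^2/27 + 79*p/27 + 118/9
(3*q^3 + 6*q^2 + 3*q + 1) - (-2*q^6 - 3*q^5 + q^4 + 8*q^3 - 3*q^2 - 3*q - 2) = 2*q^6 + 3*q^5 - q^4 - 5*q^3 + 9*q^2 + 6*q + 3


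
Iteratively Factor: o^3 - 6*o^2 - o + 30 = (o + 2)*(o^2 - 8*o + 15) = (o - 3)*(o + 2)*(o - 5)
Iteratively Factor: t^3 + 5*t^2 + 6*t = (t + 3)*(t^2 + 2*t) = (t + 2)*(t + 3)*(t)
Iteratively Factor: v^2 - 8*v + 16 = (v - 4)*(v - 4)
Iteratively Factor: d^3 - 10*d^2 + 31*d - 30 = (d - 2)*(d^2 - 8*d + 15) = (d - 3)*(d - 2)*(d - 5)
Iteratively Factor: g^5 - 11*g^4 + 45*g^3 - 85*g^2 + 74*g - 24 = (g - 1)*(g^4 - 10*g^3 + 35*g^2 - 50*g + 24) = (g - 1)^2*(g^3 - 9*g^2 + 26*g - 24) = (g - 3)*(g - 1)^2*(g^2 - 6*g + 8) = (g - 4)*(g - 3)*(g - 1)^2*(g - 2)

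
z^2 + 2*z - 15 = (z - 3)*(z + 5)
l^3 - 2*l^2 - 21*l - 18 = (l - 6)*(l + 1)*(l + 3)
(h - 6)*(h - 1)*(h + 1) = h^3 - 6*h^2 - h + 6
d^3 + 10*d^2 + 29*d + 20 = (d + 1)*(d + 4)*(d + 5)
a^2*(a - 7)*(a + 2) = a^4 - 5*a^3 - 14*a^2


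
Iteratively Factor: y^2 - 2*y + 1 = (y - 1)*(y - 1)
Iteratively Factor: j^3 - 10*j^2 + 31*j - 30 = (j - 2)*(j^2 - 8*j + 15) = (j - 5)*(j - 2)*(j - 3)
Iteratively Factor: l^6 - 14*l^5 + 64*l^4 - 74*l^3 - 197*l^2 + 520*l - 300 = (l - 5)*(l^5 - 9*l^4 + 19*l^3 + 21*l^2 - 92*l + 60) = (l - 5)*(l - 3)*(l^4 - 6*l^3 + l^2 + 24*l - 20) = (l - 5)^2*(l - 3)*(l^3 - l^2 - 4*l + 4) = (l - 5)^2*(l - 3)*(l - 2)*(l^2 + l - 2) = (l - 5)^2*(l - 3)*(l - 2)*(l - 1)*(l + 2)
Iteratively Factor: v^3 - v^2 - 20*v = (v - 5)*(v^2 + 4*v) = v*(v - 5)*(v + 4)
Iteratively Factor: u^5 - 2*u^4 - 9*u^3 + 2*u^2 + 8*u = (u + 1)*(u^4 - 3*u^3 - 6*u^2 + 8*u) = (u + 1)*(u + 2)*(u^3 - 5*u^2 + 4*u) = (u - 1)*(u + 1)*(u + 2)*(u^2 - 4*u) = u*(u - 1)*(u + 1)*(u + 2)*(u - 4)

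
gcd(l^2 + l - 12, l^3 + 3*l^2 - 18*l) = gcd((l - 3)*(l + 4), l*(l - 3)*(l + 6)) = l - 3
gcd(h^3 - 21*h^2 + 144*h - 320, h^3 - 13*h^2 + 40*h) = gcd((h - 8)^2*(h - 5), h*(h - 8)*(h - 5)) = h^2 - 13*h + 40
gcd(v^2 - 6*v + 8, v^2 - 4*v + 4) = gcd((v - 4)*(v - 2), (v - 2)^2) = v - 2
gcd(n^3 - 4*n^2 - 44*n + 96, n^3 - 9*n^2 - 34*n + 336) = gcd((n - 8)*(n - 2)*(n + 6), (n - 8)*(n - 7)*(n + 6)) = n^2 - 2*n - 48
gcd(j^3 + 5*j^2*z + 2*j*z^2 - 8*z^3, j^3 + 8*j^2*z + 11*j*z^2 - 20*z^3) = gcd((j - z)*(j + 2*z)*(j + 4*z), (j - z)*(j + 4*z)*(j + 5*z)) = -j^2 - 3*j*z + 4*z^2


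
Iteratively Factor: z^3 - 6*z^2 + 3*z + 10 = (z + 1)*(z^2 - 7*z + 10) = (z - 2)*(z + 1)*(z - 5)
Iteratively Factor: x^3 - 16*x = (x + 4)*(x^2 - 4*x) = (x - 4)*(x + 4)*(x)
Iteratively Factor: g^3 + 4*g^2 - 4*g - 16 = (g - 2)*(g^2 + 6*g + 8) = (g - 2)*(g + 2)*(g + 4)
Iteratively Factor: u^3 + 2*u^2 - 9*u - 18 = (u - 3)*(u^2 + 5*u + 6) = (u - 3)*(u + 2)*(u + 3)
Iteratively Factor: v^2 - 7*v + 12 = (v - 4)*(v - 3)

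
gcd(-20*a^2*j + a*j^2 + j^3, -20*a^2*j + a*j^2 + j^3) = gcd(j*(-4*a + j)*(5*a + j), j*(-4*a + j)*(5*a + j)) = 20*a^2*j - a*j^2 - j^3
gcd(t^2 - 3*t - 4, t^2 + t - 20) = t - 4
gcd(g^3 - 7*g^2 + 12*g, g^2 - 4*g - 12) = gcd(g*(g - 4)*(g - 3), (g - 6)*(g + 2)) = 1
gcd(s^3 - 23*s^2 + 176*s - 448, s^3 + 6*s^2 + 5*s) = 1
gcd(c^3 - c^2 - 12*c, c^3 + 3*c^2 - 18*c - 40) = c - 4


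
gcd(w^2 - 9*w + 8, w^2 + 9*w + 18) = 1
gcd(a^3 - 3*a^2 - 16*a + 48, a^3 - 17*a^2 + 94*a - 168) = a - 4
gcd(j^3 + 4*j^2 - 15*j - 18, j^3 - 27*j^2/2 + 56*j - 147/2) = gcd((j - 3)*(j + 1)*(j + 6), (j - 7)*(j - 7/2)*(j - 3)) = j - 3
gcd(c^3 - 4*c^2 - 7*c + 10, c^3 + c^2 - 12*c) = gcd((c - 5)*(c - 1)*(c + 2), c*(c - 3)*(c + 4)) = 1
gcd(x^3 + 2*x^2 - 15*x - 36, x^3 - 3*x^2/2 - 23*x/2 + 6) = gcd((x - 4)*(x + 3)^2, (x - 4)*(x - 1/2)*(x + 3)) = x^2 - x - 12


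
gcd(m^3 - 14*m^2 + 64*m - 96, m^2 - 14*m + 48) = m - 6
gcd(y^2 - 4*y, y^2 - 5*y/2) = y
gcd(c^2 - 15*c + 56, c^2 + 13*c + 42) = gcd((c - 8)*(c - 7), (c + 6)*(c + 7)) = 1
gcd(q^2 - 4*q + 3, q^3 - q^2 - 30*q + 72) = q - 3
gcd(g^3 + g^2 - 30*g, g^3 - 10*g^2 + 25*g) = g^2 - 5*g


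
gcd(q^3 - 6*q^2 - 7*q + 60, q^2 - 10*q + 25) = q - 5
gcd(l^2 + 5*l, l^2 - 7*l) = l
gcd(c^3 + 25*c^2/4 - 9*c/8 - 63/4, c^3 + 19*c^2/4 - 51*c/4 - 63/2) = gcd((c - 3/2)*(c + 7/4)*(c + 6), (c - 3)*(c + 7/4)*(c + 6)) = c^2 + 31*c/4 + 21/2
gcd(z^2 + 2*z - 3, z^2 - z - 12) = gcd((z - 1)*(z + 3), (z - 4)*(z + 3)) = z + 3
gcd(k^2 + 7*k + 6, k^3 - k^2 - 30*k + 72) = k + 6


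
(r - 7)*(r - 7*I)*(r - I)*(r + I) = r^4 - 7*r^3 - 7*I*r^3 + r^2 + 49*I*r^2 - 7*r - 7*I*r + 49*I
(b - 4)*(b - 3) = b^2 - 7*b + 12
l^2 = l^2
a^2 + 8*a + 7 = (a + 1)*(a + 7)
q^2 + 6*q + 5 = (q + 1)*(q + 5)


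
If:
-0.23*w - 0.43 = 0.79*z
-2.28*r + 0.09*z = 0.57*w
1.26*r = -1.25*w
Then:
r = -0.03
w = 0.03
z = -0.55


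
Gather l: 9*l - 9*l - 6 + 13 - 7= 0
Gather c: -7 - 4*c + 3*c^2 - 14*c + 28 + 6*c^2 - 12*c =9*c^2 - 30*c + 21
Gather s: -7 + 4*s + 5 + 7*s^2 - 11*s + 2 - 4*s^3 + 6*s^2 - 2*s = -4*s^3 + 13*s^2 - 9*s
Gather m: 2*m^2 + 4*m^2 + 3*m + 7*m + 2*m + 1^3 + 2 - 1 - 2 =6*m^2 + 12*m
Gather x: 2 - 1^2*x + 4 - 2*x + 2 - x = 8 - 4*x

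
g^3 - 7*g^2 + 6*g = g*(g - 6)*(g - 1)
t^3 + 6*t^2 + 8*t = t*(t + 2)*(t + 4)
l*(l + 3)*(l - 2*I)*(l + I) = l^4 + 3*l^3 - I*l^3 + 2*l^2 - 3*I*l^2 + 6*l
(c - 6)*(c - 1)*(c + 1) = c^3 - 6*c^2 - c + 6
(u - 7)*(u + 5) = u^2 - 2*u - 35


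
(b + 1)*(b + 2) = b^2 + 3*b + 2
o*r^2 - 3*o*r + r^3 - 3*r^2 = r*(o + r)*(r - 3)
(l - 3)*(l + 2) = l^2 - l - 6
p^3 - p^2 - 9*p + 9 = (p - 3)*(p - 1)*(p + 3)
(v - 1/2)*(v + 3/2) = v^2 + v - 3/4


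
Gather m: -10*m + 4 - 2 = 2 - 10*m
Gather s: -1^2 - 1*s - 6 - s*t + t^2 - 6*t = s*(-t - 1) + t^2 - 6*t - 7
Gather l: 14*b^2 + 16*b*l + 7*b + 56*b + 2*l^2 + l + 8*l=14*b^2 + 63*b + 2*l^2 + l*(16*b + 9)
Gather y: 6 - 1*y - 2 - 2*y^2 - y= -2*y^2 - 2*y + 4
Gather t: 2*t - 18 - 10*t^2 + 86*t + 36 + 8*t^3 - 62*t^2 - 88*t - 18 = 8*t^3 - 72*t^2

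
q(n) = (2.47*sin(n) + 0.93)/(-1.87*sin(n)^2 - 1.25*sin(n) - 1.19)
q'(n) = (3.74*sin(n)*cos(n) + 1.25*cos(n))*(2.47*sin(n) + 0.93)/(-1.87*sin(n)^2 - 1.25*sin(n) - 1.19)^2 + 2.47*cos(n)/(-1.87*sin(n)^2 - 1.25*sin(n) - 1.19) = (4.6189*sin(n)^2 + 3.4782*sin(n) - 1.7768)*cos(n)/(3.4969*sin(n)^4 + 4.675*sin(n)^3 + 6.0131*sin(n)^2 + 2.975*sin(n) + 1.4161)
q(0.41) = -0.96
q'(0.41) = 0.08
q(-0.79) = 0.66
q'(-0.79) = -0.87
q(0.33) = -0.97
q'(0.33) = -0.05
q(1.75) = -0.79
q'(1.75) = -0.06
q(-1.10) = 0.81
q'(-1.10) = -0.22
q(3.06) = -0.87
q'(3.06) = 0.86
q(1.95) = -0.81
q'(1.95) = -0.13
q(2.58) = -0.94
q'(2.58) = -0.21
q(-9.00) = 0.09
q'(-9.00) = 2.24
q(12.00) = 0.37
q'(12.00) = -1.74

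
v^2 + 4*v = v*(v + 4)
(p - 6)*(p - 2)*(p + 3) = p^3 - 5*p^2 - 12*p + 36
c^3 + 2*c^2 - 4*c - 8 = (c - 2)*(c + 2)^2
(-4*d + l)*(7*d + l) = -28*d^2 + 3*d*l + l^2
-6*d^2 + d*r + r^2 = (-2*d + r)*(3*d + r)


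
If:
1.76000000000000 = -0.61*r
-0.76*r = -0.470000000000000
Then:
No Solution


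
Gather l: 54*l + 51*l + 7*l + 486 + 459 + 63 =112*l + 1008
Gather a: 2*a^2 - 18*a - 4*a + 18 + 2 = 2*a^2 - 22*a + 20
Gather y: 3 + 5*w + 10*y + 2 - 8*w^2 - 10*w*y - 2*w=-8*w^2 + 3*w + y*(10 - 10*w) + 5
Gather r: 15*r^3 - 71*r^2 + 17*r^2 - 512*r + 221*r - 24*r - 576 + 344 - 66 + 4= 15*r^3 - 54*r^2 - 315*r - 294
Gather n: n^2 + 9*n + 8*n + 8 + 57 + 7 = n^2 + 17*n + 72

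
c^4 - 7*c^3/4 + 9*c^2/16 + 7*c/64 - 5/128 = (c - 5/4)*(c - 1/2)*(c - 1/4)*(c + 1/4)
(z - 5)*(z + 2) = z^2 - 3*z - 10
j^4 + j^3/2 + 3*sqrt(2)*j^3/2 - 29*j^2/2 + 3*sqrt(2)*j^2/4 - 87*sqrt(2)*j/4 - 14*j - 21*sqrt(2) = (j - 4)*(j + 1)*(j + 7/2)*(j + 3*sqrt(2)/2)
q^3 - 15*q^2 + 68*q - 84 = (q - 7)*(q - 6)*(q - 2)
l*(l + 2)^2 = l^3 + 4*l^2 + 4*l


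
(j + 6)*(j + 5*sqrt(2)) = j^2 + 6*j + 5*sqrt(2)*j + 30*sqrt(2)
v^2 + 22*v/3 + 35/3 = (v + 7/3)*(v + 5)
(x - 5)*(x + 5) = x^2 - 25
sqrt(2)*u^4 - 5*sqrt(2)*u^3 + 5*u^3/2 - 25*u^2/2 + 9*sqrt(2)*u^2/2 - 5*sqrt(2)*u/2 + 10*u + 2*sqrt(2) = (u - 4)*(u - 1)*(u + sqrt(2))*(sqrt(2)*u + 1/2)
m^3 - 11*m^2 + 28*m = m*(m - 7)*(m - 4)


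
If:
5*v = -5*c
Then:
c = -v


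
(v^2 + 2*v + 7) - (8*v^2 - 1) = -7*v^2 + 2*v + 8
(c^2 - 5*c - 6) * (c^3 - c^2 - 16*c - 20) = c^5 - 6*c^4 - 17*c^3 + 66*c^2 + 196*c + 120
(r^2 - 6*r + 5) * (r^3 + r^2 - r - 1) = r^5 - 5*r^4 - 2*r^3 + 10*r^2 + r - 5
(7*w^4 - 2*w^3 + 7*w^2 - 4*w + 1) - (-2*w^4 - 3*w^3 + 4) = 9*w^4 + w^3 + 7*w^2 - 4*w - 3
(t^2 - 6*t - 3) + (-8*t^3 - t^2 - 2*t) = -8*t^3 - 8*t - 3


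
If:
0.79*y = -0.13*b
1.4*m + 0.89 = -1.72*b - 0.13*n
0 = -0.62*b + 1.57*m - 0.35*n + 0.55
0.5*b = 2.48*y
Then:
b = 0.00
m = -0.55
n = -0.90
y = 0.00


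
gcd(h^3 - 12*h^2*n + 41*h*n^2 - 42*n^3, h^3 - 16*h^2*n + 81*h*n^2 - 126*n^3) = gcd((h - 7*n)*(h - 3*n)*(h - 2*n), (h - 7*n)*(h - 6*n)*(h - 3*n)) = h^2 - 10*h*n + 21*n^2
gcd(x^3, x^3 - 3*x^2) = x^2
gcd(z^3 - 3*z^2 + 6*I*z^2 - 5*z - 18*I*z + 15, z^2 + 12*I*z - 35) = z + 5*I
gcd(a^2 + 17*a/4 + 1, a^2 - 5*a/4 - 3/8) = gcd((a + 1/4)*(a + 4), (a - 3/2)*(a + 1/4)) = a + 1/4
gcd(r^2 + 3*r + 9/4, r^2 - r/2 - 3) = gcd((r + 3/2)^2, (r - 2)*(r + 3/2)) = r + 3/2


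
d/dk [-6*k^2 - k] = -12*k - 1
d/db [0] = 0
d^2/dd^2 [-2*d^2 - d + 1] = -4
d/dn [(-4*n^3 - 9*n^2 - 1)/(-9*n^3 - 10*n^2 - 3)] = n*(-41*n^3 + 9*n + 34)/(81*n^6 + 180*n^5 + 100*n^4 + 54*n^3 + 60*n^2 + 9)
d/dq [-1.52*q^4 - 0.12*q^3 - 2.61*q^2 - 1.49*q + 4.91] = -6.08*q^3 - 0.36*q^2 - 5.22*q - 1.49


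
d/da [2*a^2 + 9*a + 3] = 4*a + 9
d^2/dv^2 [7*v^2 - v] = 14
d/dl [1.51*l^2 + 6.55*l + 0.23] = 3.02*l + 6.55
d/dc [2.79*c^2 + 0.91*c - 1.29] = 5.58*c + 0.91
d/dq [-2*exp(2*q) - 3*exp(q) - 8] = (-4*exp(q) - 3)*exp(q)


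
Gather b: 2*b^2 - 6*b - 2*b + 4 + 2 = 2*b^2 - 8*b + 6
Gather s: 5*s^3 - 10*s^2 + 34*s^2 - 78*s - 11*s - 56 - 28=5*s^3 + 24*s^2 - 89*s - 84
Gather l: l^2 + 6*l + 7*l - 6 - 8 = l^2 + 13*l - 14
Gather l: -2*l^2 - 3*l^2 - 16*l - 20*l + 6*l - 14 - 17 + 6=-5*l^2 - 30*l - 25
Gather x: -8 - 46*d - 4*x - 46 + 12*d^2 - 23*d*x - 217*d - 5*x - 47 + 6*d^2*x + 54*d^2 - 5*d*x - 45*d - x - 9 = 66*d^2 - 308*d + x*(6*d^2 - 28*d - 10) - 110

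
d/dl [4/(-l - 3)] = 4/(l + 3)^2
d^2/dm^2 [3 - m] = 0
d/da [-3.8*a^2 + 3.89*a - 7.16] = 3.89 - 7.6*a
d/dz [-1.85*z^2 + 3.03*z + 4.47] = 3.03 - 3.7*z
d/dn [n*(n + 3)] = 2*n + 3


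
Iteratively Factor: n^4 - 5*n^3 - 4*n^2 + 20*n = (n - 2)*(n^3 - 3*n^2 - 10*n) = (n - 2)*(n + 2)*(n^2 - 5*n) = (n - 5)*(n - 2)*(n + 2)*(n)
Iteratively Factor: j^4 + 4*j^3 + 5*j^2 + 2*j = (j + 1)*(j^3 + 3*j^2 + 2*j) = (j + 1)^2*(j^2 + 2*j) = (j + 1)^2*(j + 2)*(j)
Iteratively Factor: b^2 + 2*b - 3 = (b - 1)*(b + 3)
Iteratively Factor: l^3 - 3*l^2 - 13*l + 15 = (l - 5)*(l^2 + 2*l - 3) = (l - 5)*(l + 3)*(l - 1)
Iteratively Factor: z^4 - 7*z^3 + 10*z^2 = (z)*(z^3 - 7*z^2 + 10*z) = z*(z - 2)*(z^2 - 5*z) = z*(z - 5)*(z - 2)*(z)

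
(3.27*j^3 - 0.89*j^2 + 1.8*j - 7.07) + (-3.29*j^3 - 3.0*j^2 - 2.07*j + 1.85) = -0.02*j^3 - 3.89*j^2 - 0.27*j - 5.22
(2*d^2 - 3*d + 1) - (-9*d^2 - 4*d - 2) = 11*d^2 + d + 3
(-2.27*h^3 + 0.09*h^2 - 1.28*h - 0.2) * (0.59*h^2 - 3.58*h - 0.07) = -1.3393*h^5 + 8.1797*h^4 - 0.9185*h^3 + 4.4581*h^2 + 0.8056*h + 0.014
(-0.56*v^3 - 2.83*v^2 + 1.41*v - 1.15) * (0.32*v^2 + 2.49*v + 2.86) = -0.1792*v^5 - 2.3*v^4 - 8.1971*v^3 - 4.9509*v^2 + 1.1691*v - 3.289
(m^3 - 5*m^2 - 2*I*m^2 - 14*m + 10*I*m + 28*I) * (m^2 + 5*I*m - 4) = m^5 - 5*m^4 + 3*I*m^4 - 8*m^3 - 15*I*m^3 - 30*m^2 - 34*I*m^2 - 84*m - 40*I*m - 112*I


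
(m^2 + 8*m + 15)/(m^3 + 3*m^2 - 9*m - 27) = (m + 5)/(m^2 - 9)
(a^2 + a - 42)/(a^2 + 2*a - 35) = (a - 6)/(a - 5)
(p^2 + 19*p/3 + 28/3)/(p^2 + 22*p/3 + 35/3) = (p + 4)/(p + 5)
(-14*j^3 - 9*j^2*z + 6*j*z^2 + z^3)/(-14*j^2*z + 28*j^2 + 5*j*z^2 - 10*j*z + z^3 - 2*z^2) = (j + z)/(z - 2)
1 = 1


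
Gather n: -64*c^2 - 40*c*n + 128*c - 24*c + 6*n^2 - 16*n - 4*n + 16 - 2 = -64*c^2 + 104*c + 6*n^2 + n*(-40*c - 20) + 14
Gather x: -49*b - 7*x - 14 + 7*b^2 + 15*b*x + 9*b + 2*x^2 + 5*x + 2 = 7*b^2 - 40*b + 2*x^2 + x*(15*b - 2) - 12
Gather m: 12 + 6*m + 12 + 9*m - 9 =15*m + 15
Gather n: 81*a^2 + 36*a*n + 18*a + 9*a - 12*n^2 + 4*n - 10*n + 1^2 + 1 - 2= 81*a^2 + 27*a - 12*n^2 + n*(36*a - 6)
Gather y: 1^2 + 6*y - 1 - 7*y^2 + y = -7*y^2 + 7*y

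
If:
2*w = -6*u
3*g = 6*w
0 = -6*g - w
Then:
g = 0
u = 0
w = 0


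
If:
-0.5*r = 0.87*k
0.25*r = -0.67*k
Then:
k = 0.00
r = 0.00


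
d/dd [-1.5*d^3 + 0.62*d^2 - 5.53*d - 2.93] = -4.5*d^2 + 1.24*d - 5.53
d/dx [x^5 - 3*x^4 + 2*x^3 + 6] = x^2*(5*x^2 - 12*x + 6)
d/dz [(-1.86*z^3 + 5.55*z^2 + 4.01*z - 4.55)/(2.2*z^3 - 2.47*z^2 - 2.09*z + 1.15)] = (-7.6158*z^4 - 9.8692*z^3 + 21.9182*z^2 - 9.712*z - 4.898)/(4.84*z^6 - 10.868*z^5 - 3.0951*z^4 + 15.3846*z^3 - 1.3129*z^2 - 4.807*z + 1.3225)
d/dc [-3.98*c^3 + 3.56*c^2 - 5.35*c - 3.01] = -11.94*c^2 + 7.12*c - 5.35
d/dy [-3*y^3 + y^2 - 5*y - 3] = -9*y^2 + 2*y - 5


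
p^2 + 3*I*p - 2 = (p + I)*(p + 2*I)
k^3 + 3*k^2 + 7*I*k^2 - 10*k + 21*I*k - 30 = (k + 3)*(k + 2*I)*(k + 5*I)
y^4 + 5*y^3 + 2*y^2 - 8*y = y*(y - 1)*(y + 2)*(y + 4)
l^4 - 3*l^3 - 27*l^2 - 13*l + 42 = (l - 7)*(l - 1)*(l + 2)*(l + 3)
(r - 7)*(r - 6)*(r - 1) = r^3 - 14*r^2 + 55*r - 42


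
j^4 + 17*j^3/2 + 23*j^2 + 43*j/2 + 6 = (j + 1/2)*(j + 1)*(j + 3)*(j + 4)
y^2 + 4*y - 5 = (y - 1)*(y + 5)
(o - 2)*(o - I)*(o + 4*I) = o^3 - 2*o^2 + 3*I*o^2 + 4*o - 6*I*o - 8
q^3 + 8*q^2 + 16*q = q*(q + 4)^2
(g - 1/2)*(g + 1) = g^2 + g/2 - 1/2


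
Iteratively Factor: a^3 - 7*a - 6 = (a - 3)*(a^2 + 3*a + 2) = (a - 3)*(a + 1)*(a + 2)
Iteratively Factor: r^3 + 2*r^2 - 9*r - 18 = (r - 3)*(r^2 + 5*r + 6) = (r - 3)*(r + 3)*(r + 2)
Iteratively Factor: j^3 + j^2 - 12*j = (j + 4)*(j^2 - 3*j) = (j - 3)*(j + 4)*(j)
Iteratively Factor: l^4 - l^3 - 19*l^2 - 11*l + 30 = (l - 1)*(l^3 - 19*l - 30) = (l - 1)*(l + 3)*(l^2 - 3*l - 10) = (l - 5)*(l - 1)*(l + 3)*(l + 2)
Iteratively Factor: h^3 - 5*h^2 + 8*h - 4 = (h - 2)*(h^2 - 3*h + 2) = (h - 2)*(h - 1)*(h - 2)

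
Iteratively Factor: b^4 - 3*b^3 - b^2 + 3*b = (b - 3)*(b^3 - b) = (b - 3)*(b + 1)*(b^2 - b) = b*(b - 3)*(b + 1)*(b - 1)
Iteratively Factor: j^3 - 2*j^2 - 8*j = (j)*(j^2 - 2*j - 8) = j*(j - 4)*(j + 2)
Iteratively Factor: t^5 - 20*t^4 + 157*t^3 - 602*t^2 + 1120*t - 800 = (t - 5)*(t^4 - 15*t^3 + 82*t^2 - 192*t + 160) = (t - 5)*(t - 4)*(t^3 - 11*t^2 + 38*t - 40) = (t - 5)*(t - 4)*(t - 2)*(t^2 - 9*t + 20) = (t - 5)^2*(t - 4)*(t - 2)*(t - 4)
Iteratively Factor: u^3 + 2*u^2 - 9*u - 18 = (u - 3)*(u^2 + 5*u + 6) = (u - 3)*(u + 2)*(u + 3)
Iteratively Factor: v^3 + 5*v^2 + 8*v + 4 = (v + 2)*(v^2 + 3*v + 2) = (v + 1)*(v + 2)*(v + 2)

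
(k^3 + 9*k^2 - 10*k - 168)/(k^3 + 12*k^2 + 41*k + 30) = (k^2 + 3*k - 28)/(k^2 + 6*k + 5)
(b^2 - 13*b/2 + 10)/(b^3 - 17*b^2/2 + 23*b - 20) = 1/(b - 2)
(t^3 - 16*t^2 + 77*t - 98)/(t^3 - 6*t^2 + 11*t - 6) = (t^2 - 14*t + 49)/(t^2 - 4*t + 3)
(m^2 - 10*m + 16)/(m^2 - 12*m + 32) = (m - 2)/(m - 4)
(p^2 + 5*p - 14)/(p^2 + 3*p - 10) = (p + 7)/(p + 5)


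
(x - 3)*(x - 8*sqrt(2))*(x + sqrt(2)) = x^3 - 7*sqrt(2)*x^2 - 3*x^2 - 16*x + 21*sqrt(2)*x + 48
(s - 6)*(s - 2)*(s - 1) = s^3 - 9*s^2 + 20*s - 12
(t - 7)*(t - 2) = t^2 - 9*t + 14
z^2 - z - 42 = (z - 7)*(z + 6)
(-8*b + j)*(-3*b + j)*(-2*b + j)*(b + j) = -48*b^4 - 2*b^3*j + 33*b^2*j^2 - 12*b*j^3 + j^4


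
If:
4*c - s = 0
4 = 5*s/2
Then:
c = 2/5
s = 8/5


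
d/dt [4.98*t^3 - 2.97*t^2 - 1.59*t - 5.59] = 14.94*t^2 - 5.94*t - 1.59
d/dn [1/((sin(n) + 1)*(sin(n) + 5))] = -2*(sin(n) + 3)*cos(n)/((sin(n) + 1)^2*(sin(n) + 5)^2)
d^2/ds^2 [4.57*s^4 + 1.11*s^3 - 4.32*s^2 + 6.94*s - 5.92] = 54.84*s^2 + 6.66*s - 8.64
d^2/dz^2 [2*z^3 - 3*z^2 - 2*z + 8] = 12*z - 6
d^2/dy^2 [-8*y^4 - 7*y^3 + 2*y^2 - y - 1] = -96*y^2 - 42*y + 4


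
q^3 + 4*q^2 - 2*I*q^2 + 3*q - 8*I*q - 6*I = (q + 1)*(q + 3)*(q - 2*I)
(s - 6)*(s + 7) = s^2 + s - 42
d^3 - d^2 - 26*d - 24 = (d - 6)*(d + 1)*(d + 4)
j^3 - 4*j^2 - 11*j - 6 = (j - 6)*(j + 1)^2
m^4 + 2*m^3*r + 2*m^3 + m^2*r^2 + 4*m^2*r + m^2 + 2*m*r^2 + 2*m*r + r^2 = (m + 1)^2*(m + r)^2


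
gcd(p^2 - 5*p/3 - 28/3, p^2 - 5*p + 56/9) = 1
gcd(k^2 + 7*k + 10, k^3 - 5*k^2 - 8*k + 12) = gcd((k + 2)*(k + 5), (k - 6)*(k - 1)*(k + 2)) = k + 2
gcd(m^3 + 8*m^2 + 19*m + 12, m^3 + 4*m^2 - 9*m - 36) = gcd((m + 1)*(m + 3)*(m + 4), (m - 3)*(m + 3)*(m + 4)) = m^2 + 7*m + 12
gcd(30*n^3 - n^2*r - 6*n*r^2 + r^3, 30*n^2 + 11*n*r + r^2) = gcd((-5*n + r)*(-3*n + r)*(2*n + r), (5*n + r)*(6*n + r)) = 1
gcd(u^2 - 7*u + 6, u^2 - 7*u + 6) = u^2 - 7*u + 6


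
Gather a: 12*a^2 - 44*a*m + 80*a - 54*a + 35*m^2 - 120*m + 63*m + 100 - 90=12*a^2 + a*(26 - 44*m) + 35*m^2 - 57*m + 10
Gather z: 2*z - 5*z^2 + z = -5*z^2 + 3*z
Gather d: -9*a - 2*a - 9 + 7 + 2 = -11*a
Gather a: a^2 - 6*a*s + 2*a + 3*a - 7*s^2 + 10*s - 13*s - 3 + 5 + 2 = a^2 + a*(5 - 6*s) - 7*s^2 - 3*s + 4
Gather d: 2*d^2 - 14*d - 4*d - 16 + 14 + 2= 2*d^2 - 18*d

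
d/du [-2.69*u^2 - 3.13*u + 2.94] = -5.38*u - 3.13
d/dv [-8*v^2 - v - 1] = -16*v - 1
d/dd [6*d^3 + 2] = 18*d^2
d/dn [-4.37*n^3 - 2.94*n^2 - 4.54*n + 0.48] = -13.11*n^2 - 5.88*n - 4.54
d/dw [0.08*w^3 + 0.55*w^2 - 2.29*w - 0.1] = 0.24*w^2 + 1.1*w - 2.29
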